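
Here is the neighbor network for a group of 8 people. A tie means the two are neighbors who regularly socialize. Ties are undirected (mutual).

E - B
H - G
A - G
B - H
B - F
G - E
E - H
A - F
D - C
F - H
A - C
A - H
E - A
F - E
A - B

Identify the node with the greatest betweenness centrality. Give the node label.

A

Unnormalized betweenness of each node: A:32/3, B:0, C:6, D:0, E:2/3, F:0, G:0, H:2/3.
A has the largest value, 32/3, making it the main broker — the node through which the most shortest paths run.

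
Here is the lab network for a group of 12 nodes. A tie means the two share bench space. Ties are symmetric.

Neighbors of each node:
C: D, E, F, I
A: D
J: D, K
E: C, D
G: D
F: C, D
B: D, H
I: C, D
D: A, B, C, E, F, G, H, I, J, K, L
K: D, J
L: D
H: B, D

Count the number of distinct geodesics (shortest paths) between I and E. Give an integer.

2

The shortest distance is 2. The length-2 paths are: I–D–E; I–C–E.
That gives 2 distinct shortest paths.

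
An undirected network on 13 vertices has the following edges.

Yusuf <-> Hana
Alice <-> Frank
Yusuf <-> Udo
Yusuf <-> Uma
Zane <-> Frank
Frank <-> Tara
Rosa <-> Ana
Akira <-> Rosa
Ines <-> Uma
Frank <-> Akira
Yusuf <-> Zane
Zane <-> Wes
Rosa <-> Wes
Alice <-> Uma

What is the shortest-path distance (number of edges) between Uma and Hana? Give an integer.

One shortest route is Uma – Yusuf – Hana, which uses 2 edges, and Uma and Hana are not directly tied, so nothing shorter exists. So d(Uma,Hana) = 2.

2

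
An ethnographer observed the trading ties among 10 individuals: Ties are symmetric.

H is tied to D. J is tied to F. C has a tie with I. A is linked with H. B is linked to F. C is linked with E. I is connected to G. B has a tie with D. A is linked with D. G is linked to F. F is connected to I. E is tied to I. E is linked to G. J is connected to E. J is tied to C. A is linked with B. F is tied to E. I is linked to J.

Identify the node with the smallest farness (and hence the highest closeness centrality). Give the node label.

F

Farness (sum of distances to all others) for each node — A:21, B:16, C:23, D:21, E:17, F:14, G:19, H:28, I:17, J:18.
The smallest farness is 14, for F, so F has the highest closeness.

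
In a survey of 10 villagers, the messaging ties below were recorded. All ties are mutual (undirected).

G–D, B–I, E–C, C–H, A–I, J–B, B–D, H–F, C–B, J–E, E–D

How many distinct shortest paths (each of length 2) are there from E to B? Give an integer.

3

The shortest distance is 2. The length-2 paths are: E–C–B; E–D–B; E–J–B.
That gives 3 distinct shortest paths.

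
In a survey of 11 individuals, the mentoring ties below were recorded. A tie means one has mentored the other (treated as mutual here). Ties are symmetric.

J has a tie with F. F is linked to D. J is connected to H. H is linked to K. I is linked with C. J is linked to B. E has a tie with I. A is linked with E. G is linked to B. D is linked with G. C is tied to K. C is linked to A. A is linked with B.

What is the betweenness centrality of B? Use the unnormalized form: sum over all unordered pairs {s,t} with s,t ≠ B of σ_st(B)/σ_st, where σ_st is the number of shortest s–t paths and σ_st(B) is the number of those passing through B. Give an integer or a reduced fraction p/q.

Pairs whose geodesics pass through B — E–H: 1/3; E–J: 1; E–F: 1; E–D: 1; E–G: 1; I–J: 2/3; I–F: 2/3; I–D: 2/2; I–G: 2/2; C–J: 1/2; C–F: 1/2; C–D: 1; C–G: 1; K–G: 2/2 … (+7 more pairs).
All other pairs contribute 0.
Summing the contributions gives betweenness(B) = 109/6.

109/6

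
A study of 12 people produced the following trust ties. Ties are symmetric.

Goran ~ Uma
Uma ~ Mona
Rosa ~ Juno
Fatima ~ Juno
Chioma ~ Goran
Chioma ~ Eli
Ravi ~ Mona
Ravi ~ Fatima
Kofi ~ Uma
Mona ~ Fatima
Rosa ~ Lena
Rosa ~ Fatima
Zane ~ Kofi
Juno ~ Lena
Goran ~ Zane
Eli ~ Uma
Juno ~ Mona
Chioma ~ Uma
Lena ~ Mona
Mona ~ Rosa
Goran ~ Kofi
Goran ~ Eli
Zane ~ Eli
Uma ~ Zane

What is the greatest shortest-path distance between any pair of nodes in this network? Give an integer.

Eccentricity of each node (its greatest distance to any other): Chioma:3, Eli:3, Fatima:3, Goran:3, Juno:3, Kofi:3, Lena:3, Mona:2, Ravi:3, Rosa:3, Uma:2, Zane:3.
The maximum eccentricity is 3, realized for instance by the pair Ravi–Kofi via Ravi – Mona – Uma – Kofi. So the diameter is 3.

3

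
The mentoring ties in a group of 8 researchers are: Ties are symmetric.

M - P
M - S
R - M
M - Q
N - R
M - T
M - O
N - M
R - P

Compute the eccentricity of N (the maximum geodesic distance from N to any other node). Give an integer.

2

Distances from N: M:1, O:2, P:2, Q:2, R:1, S:2, T:2.
The largest is 2 (to O, S, P, T, and Q), so the eccentricity of N is 2.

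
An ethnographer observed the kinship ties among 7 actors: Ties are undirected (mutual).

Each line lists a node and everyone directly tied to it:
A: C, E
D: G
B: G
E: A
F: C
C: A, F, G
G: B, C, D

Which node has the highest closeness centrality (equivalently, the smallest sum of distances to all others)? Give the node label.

Farness (sum of distances to all others) for each node — A:12, B:15, C:9, D:15, E:17, F:14, G:10.
The smallest farness is 9, for C, so C has the highest closeness.

C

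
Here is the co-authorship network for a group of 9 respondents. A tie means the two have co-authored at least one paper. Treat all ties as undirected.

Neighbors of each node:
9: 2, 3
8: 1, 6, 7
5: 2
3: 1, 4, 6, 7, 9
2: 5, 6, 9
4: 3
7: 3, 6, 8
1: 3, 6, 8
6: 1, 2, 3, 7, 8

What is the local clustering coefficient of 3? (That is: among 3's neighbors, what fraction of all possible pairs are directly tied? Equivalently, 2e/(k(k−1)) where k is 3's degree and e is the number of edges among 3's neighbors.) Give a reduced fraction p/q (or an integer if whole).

1/5

3's neighbors: 1, 4, 6, 7, and 9 (k = 5).
Possible neighbor pairs: C(5,2) = 10. Edges among them: 1–6, 6–7 → e = 2.
Clustering(3) = 2/10 = 1/5.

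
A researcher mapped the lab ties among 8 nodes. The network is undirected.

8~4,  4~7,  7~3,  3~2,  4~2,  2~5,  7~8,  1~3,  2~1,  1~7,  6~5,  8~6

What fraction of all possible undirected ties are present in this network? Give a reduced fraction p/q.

3/7

There are 12 edges and 8 nodes, so the maximum possible is C(8,2) = 28.
Density = 12/28 = 3/7.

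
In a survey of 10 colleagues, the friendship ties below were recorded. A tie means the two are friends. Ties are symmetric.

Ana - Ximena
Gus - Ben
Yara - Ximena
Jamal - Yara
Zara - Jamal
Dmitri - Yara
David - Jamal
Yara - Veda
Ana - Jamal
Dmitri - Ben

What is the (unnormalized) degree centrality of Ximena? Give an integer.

2

Ximena is directly tied to Ana and Yara. That is 2 neighbors, so the degree of Ximena is 2.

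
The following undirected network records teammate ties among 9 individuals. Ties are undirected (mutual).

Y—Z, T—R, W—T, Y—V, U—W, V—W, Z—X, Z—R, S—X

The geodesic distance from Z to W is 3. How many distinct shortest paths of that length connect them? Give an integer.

The shortest distance is 3. The length-3 paths are: Z–Y–V–W; Z–R–T–W.
That gives 2 distinct shortest paths.

2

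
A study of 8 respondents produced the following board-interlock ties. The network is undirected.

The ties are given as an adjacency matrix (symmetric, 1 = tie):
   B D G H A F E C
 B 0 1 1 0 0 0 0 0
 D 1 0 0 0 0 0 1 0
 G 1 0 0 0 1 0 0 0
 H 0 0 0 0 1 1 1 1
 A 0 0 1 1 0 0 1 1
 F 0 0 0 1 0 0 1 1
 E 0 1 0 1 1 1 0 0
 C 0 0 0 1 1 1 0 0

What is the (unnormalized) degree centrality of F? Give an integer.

3

F is directly tied to C, E, and H. That is 3 neighbors, so the degree of F is 3.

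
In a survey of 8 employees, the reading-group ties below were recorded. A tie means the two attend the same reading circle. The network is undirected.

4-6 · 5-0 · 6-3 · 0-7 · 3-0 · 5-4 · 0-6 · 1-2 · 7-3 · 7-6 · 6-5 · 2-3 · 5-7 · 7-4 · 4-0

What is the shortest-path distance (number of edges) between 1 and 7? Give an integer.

3

One shortest route is 1 – 2 – 3 – 7, which uses 3 edges, and at distance 2 from 1 we only reach {3}, which does not include 7. So d(1,7) = 3.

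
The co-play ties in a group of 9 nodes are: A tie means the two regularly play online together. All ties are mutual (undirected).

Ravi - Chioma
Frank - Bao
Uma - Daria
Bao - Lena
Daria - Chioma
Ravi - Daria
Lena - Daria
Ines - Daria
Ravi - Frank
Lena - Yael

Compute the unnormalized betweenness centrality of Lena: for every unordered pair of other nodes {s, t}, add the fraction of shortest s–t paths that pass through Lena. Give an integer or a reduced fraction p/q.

Pairs whose geodesics pass through Lena — Ines–Bao: 1; Ines–Yael: 1; Daria–Bao: 1; Daria–Yael: 1; Ravi–Yael: 1; Bao–Uma: 1; Bao–Yael: 1; Bao–Chioma: 1/2; Uma–Yael: 1; Yael–Chioma: 1; Yael–Frank: 1.
All other pairs contribute 0.
Summing the contributions gives betweenness(Lena) = 21/2.

21/2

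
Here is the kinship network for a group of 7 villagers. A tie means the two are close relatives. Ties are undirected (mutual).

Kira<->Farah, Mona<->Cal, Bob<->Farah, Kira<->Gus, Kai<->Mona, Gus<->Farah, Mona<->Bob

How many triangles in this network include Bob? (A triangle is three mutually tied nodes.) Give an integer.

0

Bob's neighbors are Farah and Mona, but none of them are tied to each other, so no triangle contains Bob.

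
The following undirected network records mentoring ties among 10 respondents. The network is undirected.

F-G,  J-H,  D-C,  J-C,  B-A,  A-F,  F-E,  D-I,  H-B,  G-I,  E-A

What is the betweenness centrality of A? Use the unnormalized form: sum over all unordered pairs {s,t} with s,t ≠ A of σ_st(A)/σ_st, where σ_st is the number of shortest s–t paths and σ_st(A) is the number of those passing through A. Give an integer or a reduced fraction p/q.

19/2

Pairs whose geodesics pass through A — H–E: 1; H–F: 1; H–G: 1; B–E: 1; B–F: 1; B–G: 1; B–I: 1; E–C: 1/2; E–J: 1; F–J: 1.
All other pairs contribute 0.
Summing the contributions gives betweenness(A) = 19/2.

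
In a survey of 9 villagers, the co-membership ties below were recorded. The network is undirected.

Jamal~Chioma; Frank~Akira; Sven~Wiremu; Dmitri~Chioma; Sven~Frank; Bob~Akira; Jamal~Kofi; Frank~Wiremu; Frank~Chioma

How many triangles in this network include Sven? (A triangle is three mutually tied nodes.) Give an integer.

Sven's neighbors: Frank and Wiremu.
Neighbor pairs that are themselves tied: Sven–Frank–Wiremu. Each forms one triangle with Sven, for 1 in total.

1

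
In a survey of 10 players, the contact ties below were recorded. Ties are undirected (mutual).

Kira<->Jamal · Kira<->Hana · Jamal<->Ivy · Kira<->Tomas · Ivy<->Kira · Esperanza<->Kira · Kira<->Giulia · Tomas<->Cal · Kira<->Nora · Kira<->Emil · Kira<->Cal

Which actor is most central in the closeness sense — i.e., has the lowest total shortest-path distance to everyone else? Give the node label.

Farness (sum of distances to all others) for each node — Cal:16, Emil:17, Esperanza:17, Giulia:17, Hana:17, Ivy:16, Jamal:16, Kira:9, Nora:17, Tomas:16.
The smallest farness is 9, for Kira, so Kira has the highest closeness.

Kira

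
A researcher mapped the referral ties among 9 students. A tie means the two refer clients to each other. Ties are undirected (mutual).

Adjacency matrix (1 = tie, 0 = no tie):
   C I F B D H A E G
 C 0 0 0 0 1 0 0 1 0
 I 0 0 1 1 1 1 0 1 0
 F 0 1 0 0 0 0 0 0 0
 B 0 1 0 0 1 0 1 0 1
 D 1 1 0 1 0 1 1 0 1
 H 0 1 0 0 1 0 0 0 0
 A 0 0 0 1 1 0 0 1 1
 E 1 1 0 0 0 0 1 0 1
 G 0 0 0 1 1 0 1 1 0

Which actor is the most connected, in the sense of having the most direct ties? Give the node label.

D

Degrees — A:4, B:4, C:2, D:6, E:4, F:1, G:4, H:2, I:5.
The maximum is 6, attained only by D.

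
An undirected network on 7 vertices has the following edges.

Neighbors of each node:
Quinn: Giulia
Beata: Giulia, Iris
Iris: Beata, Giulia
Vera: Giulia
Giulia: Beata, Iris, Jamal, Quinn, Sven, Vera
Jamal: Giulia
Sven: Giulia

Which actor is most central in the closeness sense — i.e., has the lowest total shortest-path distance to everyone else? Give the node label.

Giulia

Farness (sum of distances to all others) for each node — Beata:10, Giulia:6, Iris:10, Jamal:11, Quinn:11, Sven:11, Vera:11.
The smallest farness is 6, for Giulia, so Giulia has the highest closeness.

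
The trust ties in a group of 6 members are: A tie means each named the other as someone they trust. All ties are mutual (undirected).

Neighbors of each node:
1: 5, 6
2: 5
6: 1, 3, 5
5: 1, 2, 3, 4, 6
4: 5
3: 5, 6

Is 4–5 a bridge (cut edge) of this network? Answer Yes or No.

Without the 4–5 edge there is no alternate route between 4 and 5, so the network disconnects. It is a bridge.

Yes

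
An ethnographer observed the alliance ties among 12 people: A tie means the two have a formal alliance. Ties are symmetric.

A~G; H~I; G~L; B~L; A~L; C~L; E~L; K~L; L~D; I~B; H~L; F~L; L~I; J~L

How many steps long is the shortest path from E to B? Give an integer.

2

One shortest route is E – L – B, which uses 2 edges, and E and B are not directly tied, so nothing shorter exists. So d(E,B) = 2.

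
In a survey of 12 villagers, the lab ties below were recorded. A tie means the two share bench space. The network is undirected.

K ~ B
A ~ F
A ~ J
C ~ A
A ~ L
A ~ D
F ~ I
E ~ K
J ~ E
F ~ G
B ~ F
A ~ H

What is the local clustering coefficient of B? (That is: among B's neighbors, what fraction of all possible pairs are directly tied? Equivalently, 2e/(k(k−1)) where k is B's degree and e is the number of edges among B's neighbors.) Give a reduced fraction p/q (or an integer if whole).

0

B's neighbors: F and K (k = 2).
Possible neighbor pairs: C(2,2) = 1. Edges among them: none → e = 0.
Clustering(B) = 0/1.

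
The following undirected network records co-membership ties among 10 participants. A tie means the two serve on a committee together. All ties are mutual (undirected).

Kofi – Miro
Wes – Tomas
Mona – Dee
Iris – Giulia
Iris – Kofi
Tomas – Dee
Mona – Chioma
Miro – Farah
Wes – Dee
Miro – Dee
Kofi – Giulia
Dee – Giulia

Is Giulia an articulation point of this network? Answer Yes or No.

No

Even without Giulia, every remaining node can still reach every other (the residual graph is connected), so Giulia is not a cut vertex.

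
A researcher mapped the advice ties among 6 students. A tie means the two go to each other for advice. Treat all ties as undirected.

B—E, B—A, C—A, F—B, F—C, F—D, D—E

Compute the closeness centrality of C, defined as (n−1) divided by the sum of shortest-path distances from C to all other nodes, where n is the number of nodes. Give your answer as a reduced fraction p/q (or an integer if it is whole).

5/9

Distances from C: A:1, B:2, D:2, E:3, F:1. Sum = 9.
n = 6, so closeness = 5/9.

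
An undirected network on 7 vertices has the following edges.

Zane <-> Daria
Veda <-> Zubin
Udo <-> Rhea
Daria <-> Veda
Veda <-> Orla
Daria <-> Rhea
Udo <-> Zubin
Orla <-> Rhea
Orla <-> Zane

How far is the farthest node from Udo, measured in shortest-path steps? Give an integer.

Distances from Udo: Daria:2, Orla:2, Rhea:1, Veda:2, Zane:3, Zubin:1.
The largest is 3 (to Zane), so the eccentricity of Udo is 3.

3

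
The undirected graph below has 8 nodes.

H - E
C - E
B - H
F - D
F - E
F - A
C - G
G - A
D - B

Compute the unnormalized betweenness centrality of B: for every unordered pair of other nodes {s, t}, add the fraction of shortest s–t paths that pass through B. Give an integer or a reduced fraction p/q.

1

Pairs whose geodesics pass through B — H–D: 1.
All other pairs contribute 0.
Summing the contributions gives betweenness(B) = 1.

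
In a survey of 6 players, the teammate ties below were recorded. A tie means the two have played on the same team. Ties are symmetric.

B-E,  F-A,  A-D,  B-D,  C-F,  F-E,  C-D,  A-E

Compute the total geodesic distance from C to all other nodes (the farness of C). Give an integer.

8

Distances from C: A:2, B:2, D:1, E:2, F:1.
Sum = 2 + 2 + 1 + 2 + 1 = 8.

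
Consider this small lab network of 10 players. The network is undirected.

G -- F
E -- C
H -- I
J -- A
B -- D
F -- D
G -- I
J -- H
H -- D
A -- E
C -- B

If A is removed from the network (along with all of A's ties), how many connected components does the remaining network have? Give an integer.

A's neighbors (E and J) remain reachable from one another through other ties, so the rest of the network stays in one piece.

1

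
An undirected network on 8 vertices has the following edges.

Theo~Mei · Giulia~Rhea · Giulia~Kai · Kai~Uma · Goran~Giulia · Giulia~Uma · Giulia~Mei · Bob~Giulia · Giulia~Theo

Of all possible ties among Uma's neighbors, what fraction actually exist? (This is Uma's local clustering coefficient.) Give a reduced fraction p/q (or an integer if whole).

1

Uma's neighbors: Giulia and Kai (k = 2).
Possible neighbor pairs: C(2,2) = 1. Edges among them: Giulia–Kai → e = 1.
Clustering(Uma) = 1/1.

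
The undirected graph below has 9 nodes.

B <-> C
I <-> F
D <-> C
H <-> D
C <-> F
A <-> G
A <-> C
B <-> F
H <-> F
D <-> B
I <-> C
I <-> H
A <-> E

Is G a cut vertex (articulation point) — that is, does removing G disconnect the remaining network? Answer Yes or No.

Even without G, every remaining node can still reach every other (the residual graph is connected), so G is not a cut vertex.

No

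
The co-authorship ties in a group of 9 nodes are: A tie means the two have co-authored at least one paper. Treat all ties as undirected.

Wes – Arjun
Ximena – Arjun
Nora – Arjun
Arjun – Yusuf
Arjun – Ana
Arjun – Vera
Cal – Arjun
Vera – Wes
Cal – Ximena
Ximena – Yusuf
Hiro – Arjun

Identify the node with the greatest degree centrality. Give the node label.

Degrees — Ana:1, Arjun:8, Cal:2, Hiro:1, Nora:1, Vera:2, Wes:2, Ximena:3, Yusuf:2.
The maximum is 8, attained only by Arjun.

Arjun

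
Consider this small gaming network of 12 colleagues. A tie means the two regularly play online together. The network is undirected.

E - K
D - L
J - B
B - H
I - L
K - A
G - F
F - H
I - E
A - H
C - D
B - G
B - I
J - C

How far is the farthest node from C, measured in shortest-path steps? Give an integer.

Distances from C: A:4, B:2, D:1, E:4, F:4, G:3, H:3, I:3, J:1, K:5, L:2.
The largest is 5 (to K), so the eccentricity of C is 5.

5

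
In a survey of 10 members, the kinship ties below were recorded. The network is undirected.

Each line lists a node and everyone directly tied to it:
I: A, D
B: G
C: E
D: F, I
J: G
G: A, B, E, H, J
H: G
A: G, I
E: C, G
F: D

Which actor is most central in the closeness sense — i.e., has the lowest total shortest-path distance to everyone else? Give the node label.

G

Farness (sum of distances to all others) for each node — A:18, B:24, C:30, D:28, E:22, F:36, G:16, H:24, I:22, J:24.
The smallest farness is 16, for G, so G has the highest closeness.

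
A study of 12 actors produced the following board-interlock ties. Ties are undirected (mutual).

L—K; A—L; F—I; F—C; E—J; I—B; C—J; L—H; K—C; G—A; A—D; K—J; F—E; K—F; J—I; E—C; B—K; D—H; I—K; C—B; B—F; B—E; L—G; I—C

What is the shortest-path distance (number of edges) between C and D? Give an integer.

One shortest route is C – K – L – H – D, which uses 4 edges, and at distance 3 from C we only reach {A, G, H}, which does not include D. So d(C,D) = 4.

4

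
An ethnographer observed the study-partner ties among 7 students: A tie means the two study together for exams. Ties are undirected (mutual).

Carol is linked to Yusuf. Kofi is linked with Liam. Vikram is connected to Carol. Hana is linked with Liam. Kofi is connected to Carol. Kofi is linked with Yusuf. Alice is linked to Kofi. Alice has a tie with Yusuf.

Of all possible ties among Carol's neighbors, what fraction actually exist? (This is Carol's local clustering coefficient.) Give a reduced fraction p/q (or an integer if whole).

Carol's neighbors: Kofi, Vikram, and Yusuf (k = 3).
Possible neighbor pairs: C(3,2) = 3. Edges among them: Kofi–Yusuf → e = 1.
Clustering(Carol) = 1/3.

1/3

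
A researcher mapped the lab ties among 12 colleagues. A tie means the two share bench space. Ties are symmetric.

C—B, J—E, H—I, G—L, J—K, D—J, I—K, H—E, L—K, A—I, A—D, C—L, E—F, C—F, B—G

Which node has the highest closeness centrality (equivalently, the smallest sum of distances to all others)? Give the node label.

Farness (sum of distances to all others) for each node — A:31, B:34, C:26, D:30, E:24, F:26, G:31, H:27, I:24, J:23, K:21, L:23.
The smallest farness is 21, for K, so K has the highest closeness.

K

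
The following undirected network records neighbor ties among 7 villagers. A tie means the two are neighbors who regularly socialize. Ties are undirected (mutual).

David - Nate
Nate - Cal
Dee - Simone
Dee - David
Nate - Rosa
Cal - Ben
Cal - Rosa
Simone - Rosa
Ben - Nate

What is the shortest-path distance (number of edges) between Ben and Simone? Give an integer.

One shortest route is Ben – Cal – Rosa – Simone, which uses 3 edges, and at distance 2 from Ben we only reach {David, Rosa}, which does not include Simone. So d(Ben,Simone) = 3.

3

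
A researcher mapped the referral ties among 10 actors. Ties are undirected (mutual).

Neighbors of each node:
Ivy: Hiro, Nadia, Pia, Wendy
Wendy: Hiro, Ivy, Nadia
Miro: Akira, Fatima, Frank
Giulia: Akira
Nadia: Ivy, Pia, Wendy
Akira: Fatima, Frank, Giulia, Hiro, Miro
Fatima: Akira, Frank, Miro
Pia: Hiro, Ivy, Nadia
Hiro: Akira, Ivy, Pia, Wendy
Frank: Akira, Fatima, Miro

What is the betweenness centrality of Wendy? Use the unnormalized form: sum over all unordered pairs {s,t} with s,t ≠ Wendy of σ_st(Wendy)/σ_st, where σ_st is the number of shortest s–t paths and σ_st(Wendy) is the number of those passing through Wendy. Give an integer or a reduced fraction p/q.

Pairs whose geodesics pass through Wendy — Miro–Nadia: 1/3; Frank–Nadia: 1/3; Fatima–Nadia: 1/3; Akira–Nadia: 1/3; Giulia–Nadia: 1/3; Nadia–Hiro: 1/3.
All other pairs contribute 0.
Summing the contributions gives betweenness(Wendy) = 2.

2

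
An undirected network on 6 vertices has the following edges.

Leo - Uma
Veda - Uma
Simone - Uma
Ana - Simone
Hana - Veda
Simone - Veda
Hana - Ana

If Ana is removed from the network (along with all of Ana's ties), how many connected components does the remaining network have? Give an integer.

Ana's neighbors (Hana and Simone) remain reachable from one another through other ties, so the rest of the network stays in one piece.

1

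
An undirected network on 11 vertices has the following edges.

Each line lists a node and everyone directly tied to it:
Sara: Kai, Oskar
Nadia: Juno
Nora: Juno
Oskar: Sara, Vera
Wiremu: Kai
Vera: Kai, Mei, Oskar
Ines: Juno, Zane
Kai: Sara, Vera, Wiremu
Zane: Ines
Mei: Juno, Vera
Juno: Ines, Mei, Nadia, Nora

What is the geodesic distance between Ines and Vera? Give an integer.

3

One shortest route is Ines – Juno – Mei – Vera, which uses 3 edges, and at distance 2 from Ines we only reach {Mei, Nadia, Nora}, which does not include Vera. So d(Ines,Vera) = 3.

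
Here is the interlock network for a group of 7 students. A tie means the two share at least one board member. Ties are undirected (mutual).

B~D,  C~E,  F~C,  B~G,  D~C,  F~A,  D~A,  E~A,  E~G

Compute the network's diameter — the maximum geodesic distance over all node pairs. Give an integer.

3

Eccentricity of each node (its greatest distance to any other): A:2, B:3, C:2, D:2, E:2, F:3, G:3.
The maximum eccentricity is 3, realized for instance by the pair F–G via F – C – E – G. So the diameter is 3.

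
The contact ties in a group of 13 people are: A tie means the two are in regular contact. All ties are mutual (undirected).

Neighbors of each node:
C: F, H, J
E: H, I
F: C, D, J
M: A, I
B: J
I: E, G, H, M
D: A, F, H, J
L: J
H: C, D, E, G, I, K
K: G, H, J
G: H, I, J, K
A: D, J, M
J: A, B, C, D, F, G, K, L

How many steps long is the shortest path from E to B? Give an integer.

One shortest route is E – I – G – J – B, which uses 4 edges, and at distance 3 from E we only reach {A, F, J}, which does not include B. So d(E,B) = 4.

4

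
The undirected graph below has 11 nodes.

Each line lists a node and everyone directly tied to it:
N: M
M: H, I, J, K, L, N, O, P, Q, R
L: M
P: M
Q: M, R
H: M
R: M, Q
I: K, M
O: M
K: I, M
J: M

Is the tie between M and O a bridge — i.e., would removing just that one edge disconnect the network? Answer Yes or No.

Yes

Without the M–O edge there is no alternate route between M and O, so the network disconnects. It is a bridge.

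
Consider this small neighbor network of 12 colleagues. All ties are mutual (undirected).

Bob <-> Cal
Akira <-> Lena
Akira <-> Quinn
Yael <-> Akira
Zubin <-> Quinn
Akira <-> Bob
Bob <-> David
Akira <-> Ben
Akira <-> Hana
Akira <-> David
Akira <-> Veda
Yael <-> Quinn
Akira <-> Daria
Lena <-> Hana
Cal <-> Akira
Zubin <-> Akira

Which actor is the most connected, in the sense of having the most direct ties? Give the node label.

Degrees — Akira:11, Ben:1, Bob:3, Cal:2, Daria:1, David:2, Hana:2, Lena:2, Quinn:3, Veda:1, Yael:2, Zubin:2.
The maximum is 11, attained only by Akira.

Akira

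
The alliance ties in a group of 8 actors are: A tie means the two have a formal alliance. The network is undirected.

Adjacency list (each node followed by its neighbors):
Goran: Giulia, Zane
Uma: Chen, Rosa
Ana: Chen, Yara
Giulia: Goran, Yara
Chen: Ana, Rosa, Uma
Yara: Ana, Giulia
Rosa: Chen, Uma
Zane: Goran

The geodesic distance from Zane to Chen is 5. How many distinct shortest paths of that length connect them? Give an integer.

1

The shortest distance is 5, and the only length-5 path is Zane–Goran–Giulia–Yara–Ana–Chen. So there is exactly 1 shortest path.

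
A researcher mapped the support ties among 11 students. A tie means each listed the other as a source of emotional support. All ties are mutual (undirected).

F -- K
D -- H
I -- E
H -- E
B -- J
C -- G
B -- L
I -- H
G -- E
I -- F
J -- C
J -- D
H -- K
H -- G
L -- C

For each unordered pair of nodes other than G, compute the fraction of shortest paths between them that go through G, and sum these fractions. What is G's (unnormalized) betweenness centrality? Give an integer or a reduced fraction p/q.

67/6

Pairs whose geodesics pass through G — L–H: 1; L–K: 1; L–F: 3/3; L–I: 2/2; L–E: 1; B–E: 2/3; J–E: 1/2; H–C: 1; K–C: 1; F–C: 3/3; I–C: 2/2; E–C: 1.
All other pairs contribute 0.
Summing the contributions gives betweenness(G) = 67/6.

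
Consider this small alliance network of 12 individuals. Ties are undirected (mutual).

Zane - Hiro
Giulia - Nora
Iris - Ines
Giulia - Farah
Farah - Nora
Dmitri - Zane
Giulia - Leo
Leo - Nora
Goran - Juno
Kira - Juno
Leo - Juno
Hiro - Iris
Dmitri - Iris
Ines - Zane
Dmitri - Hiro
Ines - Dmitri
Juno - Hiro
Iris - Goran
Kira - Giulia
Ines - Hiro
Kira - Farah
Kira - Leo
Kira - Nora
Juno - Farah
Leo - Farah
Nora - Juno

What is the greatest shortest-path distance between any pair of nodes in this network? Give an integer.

Eccentricity of each node (its greatest distance to any other): Dmitri:4, Farah:3, Giulia:4, Goran:3, Hiro:3, Ines:4, Iris:4, Juno:2, Kira:3, Leo:3, Nora:3, Zane:4.
The maximum eccentricity is 4, realized for instance by the pair Ines–Giulia via Ines – Hiro – Juno – Leo – Giulia. So the diameter is 4.

4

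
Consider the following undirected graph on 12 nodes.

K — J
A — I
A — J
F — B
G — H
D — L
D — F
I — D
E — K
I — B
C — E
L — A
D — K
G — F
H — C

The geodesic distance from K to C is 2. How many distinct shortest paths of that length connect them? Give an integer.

The shortest distance is 2, and the only length-2 path is K–E–C. So there is exactly 1 shortest path.

1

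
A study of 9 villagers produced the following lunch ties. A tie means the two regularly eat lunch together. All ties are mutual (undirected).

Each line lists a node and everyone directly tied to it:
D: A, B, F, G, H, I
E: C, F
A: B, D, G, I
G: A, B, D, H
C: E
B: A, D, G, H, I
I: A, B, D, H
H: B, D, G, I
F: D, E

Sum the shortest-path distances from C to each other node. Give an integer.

Distances from C: A:4, B:4, D:3, E:1, F:2, G:4, H:4, I:4.
Sum = 4 + 4 + 3 + 1 + 2 + 4 + 4 + 4 = 26.

26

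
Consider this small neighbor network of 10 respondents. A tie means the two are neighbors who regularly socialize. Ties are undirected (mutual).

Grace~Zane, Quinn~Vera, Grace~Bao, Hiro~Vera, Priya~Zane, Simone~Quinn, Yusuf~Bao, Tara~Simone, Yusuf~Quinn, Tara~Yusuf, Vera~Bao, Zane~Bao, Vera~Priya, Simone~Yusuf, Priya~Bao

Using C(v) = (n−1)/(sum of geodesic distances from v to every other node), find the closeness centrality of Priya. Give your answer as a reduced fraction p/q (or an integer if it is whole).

Distances from Priya: Bao:1, Grace:2, Hiro:2, Quinn:2, Simone:3, Tara:3, Vera:1, Yusuf:2, Zane:1. Sum = 17.
n = 10, so closeness = 9/17.

9/17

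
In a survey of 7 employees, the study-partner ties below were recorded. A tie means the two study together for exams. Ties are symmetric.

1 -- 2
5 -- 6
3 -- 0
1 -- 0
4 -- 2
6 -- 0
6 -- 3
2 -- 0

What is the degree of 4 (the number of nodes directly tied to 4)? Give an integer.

4 is directly tied to 2. That is 1 neighbor, so the degree of 4 is 1.

1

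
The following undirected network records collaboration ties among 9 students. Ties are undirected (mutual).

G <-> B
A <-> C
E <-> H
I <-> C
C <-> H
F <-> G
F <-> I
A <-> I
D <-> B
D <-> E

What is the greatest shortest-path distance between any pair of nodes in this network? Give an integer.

Eccentricity of each node (its greatest distance to any other): A:4, B:4, C:4, D:4, E:4, F:4, G:4, H:4, I:4.
The maximum eccentricity is 4, realized for instance by the pair I–D via I – C – H – E – D. So the diameter is 4.

4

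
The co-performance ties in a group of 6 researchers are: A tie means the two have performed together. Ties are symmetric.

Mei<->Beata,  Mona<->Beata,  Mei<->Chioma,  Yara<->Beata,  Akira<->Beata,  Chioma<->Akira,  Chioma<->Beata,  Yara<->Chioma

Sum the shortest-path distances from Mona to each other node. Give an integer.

Distances from Mona: Akira:2, Beata:1, Chioma:2, Mei:2, Yara:2.
Sum = 2 + 1 + 2 + 2 + 2 = 9.

9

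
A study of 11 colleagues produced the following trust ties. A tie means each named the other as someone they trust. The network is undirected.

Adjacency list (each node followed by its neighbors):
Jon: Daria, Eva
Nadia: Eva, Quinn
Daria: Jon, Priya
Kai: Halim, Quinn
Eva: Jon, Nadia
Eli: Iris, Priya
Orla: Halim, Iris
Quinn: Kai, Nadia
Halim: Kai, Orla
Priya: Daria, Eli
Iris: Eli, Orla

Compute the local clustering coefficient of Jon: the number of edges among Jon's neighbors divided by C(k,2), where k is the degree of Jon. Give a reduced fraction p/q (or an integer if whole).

0

Jon's neighbors: Daria and Eva (k = 2).
Possible neighbor pairs: C(2,2) = 1. Edges among them: none → e = 0.
Clustering(Jon) = 0/1.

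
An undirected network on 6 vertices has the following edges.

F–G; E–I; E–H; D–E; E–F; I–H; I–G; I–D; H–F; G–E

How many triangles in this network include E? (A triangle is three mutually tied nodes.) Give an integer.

5

E's neighbors: D, F, G, H, and I.
Neighbor pairs that are themselves tied: E–D–I; E–F–G; E–F–H; E–G–I; E–H–I. Each forms one triangle with E, for 5 in total.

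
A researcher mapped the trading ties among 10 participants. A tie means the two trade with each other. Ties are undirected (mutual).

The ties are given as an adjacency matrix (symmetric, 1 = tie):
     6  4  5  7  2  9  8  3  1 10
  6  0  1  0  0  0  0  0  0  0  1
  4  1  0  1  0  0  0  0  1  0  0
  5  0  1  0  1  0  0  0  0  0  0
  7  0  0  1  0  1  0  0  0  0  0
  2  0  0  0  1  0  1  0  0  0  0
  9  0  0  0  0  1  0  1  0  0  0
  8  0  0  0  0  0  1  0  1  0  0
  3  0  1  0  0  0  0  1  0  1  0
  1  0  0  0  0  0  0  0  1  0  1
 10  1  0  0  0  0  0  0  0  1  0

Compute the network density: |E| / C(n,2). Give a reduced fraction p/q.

There are 11 edges and 10 nodes, so the maximum possible is C(10,2) = 45.
Density = 11/45.

11/45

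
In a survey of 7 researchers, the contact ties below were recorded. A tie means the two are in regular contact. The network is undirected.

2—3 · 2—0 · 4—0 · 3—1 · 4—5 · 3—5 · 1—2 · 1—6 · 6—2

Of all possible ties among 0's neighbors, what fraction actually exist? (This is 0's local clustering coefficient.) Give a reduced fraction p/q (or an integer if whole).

0

0's neighbors: 2 and 4 (k = 2).
Possible neighbor pairs: C(2,2) = 1. Edges among them: none → e = 0.
Clustering(0) = 0/1.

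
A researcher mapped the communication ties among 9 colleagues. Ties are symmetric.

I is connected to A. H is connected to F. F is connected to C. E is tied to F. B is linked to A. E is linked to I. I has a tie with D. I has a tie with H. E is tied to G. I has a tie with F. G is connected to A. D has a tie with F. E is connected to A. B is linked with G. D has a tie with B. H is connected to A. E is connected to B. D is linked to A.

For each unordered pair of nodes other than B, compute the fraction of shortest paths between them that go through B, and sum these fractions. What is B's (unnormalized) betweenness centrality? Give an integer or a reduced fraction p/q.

Pairs whose geodesics pass through B — G–D: 1/2; D–E: 1/4.
All other pairs contribute 0.
Summing the contributions gives betweenness(B) = 3/4.

3/4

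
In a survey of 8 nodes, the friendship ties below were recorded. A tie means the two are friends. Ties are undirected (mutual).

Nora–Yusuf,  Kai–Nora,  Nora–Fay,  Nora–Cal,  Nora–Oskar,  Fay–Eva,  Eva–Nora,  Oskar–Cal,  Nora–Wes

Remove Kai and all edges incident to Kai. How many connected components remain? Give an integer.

Kai's neighbors (Nora) remain reachable from one another through other ties, so the rest of the network stays in one piece.

1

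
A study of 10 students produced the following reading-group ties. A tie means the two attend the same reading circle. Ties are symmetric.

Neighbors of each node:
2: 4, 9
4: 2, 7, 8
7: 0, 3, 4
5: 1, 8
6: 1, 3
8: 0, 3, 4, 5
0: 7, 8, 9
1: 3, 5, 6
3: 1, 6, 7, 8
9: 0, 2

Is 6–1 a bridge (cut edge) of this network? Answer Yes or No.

No

Even without that edge, 6 still reaches 1 via 6 – 3 – 1, so the network stays connected. Not a bridge.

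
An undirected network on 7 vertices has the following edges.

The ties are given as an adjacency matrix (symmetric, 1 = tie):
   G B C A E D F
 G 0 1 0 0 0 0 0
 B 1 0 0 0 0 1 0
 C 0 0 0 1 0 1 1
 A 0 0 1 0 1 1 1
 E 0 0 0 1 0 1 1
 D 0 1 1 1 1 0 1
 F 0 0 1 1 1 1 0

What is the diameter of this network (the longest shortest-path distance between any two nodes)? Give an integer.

3

Eccentricity of each node (its greatest distance to any other): A:3, B:2, C:3, D:2, E:3, F:3, G:3.
The maximum eccentricity is 3, realized for instance by the pair G–C via G – B – D – C. So the diameter is 3.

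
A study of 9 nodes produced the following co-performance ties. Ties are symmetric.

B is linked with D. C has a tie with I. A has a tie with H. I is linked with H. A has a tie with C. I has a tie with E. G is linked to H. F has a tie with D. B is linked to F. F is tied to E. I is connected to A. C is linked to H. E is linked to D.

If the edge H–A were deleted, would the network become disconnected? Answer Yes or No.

No

Even without that edge, H still reaches A via H – I – A, so the network stays connected. Not a bridge.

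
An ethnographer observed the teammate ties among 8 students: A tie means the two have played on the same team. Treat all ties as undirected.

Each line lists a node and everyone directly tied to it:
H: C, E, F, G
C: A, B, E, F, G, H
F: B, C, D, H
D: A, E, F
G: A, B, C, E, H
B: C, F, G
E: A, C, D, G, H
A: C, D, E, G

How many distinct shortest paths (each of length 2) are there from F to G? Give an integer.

The shortest distance is 2. The length-2 paths are: F–B–G; F–C–G; F–H–G.
That gives 3 distinct shortest paths.

3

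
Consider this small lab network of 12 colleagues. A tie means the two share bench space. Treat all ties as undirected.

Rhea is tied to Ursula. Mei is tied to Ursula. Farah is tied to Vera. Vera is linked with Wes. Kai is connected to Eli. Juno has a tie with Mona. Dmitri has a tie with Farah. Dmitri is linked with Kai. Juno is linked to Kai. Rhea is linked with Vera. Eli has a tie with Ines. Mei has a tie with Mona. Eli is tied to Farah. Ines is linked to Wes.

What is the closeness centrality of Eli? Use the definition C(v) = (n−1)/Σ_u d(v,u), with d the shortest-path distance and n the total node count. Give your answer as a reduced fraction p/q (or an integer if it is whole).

Distances from Eli: Dmitri:2, Farah:1, Ines:1, Juno:2, Kai:1, Mei:4, Mona:3, Rhea:3, Ursula:4, Vera:2, Wes:2. Sum = 25.
n = 12, so closeness = 11/25.

11/25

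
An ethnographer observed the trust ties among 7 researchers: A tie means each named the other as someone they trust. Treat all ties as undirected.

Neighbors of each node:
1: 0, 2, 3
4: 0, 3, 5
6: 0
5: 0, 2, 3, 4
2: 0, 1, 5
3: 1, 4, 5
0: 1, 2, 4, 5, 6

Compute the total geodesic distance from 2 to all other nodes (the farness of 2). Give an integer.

Distances from 2: 0:1, 1:1, 3:2, 4:2, 5:1, 6:2.
Sum = 1 + 1 + 2 + 2 + 1 + 2 = 9.

9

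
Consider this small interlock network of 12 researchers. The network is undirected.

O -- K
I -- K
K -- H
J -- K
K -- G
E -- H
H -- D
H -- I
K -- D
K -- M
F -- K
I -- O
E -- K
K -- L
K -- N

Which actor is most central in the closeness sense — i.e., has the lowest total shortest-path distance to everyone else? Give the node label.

K

Farness (sum of distances to all others) for each node — D:20, E:20, F:21, G:21, H:18, I:19, J:21, K:11, L:21, M:21, N:21, O:20.
The smallest farness is 11, for K, so K has the highest closeness.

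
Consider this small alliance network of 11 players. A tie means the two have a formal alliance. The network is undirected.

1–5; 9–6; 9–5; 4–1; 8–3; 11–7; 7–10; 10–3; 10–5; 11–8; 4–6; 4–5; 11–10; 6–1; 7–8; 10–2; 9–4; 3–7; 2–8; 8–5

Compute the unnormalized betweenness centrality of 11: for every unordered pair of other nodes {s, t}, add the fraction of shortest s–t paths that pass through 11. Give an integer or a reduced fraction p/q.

Pairs whose geodesics pass through 11 — 10–8: 1/5.
All other pairs contribute 0.
Summing the contributions gives betweenness(11) = 1/5.

1/5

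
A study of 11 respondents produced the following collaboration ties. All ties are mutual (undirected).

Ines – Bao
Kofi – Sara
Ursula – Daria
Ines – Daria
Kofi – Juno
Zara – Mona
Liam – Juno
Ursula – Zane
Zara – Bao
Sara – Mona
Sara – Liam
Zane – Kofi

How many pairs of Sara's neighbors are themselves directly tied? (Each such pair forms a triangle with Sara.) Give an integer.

0

Sara's neighbors are Kofi, Liam, and Mona, but none of them are tied to each other, so no triangle contains Sara.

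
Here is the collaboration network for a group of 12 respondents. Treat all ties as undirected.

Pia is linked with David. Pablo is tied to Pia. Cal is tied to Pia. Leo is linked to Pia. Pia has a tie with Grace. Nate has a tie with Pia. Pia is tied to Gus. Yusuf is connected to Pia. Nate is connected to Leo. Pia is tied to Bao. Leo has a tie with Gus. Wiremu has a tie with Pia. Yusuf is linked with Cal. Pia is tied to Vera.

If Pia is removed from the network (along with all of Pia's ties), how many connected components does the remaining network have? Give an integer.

Without Pia, the remaining ties split the others into: {Gus, Leo, Nate}; {Bao}; {Vera}; {Pablo}; {David}; {Cal, Yusuf}; {Grace}; {Wiremu}.
That's 8 separate components.

8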